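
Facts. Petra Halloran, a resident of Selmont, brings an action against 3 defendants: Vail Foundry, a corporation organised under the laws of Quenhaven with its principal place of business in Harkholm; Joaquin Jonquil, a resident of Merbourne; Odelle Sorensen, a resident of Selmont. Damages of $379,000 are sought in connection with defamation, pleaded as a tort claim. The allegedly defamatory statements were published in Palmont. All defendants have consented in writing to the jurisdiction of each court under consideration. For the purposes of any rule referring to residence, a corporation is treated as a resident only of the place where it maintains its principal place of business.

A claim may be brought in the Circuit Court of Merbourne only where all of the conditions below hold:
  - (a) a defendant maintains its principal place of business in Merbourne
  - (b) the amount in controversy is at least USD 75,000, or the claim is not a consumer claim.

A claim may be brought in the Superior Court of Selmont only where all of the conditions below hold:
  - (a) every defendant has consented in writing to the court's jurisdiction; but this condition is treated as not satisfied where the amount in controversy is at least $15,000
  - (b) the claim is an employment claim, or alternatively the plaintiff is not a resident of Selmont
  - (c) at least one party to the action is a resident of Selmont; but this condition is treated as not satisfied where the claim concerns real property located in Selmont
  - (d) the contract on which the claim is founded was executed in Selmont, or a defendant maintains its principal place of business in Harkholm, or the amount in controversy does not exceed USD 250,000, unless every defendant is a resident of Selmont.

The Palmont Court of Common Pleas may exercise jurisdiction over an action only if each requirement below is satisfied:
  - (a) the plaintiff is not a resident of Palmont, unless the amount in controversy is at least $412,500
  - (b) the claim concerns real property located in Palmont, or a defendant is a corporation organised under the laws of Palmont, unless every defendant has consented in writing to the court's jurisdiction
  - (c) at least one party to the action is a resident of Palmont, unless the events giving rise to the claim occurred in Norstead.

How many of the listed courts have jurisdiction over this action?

0

The Circuit Court of Merbourne:
  (a) The corporate defendant(s) have their principal place of business in Harkholm, not Merbourne. Fails.
  (b) The amount in controversy is $379,000, which meets the $75,000 floor — that alternative is enough. Satisfied.
  → No jurisdiction.
The Superior Court of Selmont:
  (a) Every defendant has filed written consent. But the carve-out bites: the amount in controversy is USD 379,000, which meets the $15,000 floor. Condition not met.
  (b) The claim is a tort claim, not an employment claim; the plaintiff resides in Selmont — no alternative holds. Fails.
  (c) Petra Halloran resides in Selmont. The carve-out does not apply: the claim does not concern real property. Met.
  (d) Vail Foundry has its principal place of business in Harkholm — that alternative is enough. Met.
  → The court lacks jurisdiction.
The Palmont Court of Common Pleas:
  (a) The plaintiff resides in Selmont, which is not Palmont. Condition met.
  (b) The claim does not concern real property; the corporate defendant(s) are organised in Quenhaven, not Palmont — none of the alternatives is met. However, every defendant has filed written consent, so the 'unless' proviso supplies this condition. Satisfied.
  (c) No party resides in Palmont. And the operative events occurred in Palmont, not Norstead, so the proviso does not save it. Fails.
  → Not every requirement is met — no jurisdiction.
No court satisfies all of its conditions.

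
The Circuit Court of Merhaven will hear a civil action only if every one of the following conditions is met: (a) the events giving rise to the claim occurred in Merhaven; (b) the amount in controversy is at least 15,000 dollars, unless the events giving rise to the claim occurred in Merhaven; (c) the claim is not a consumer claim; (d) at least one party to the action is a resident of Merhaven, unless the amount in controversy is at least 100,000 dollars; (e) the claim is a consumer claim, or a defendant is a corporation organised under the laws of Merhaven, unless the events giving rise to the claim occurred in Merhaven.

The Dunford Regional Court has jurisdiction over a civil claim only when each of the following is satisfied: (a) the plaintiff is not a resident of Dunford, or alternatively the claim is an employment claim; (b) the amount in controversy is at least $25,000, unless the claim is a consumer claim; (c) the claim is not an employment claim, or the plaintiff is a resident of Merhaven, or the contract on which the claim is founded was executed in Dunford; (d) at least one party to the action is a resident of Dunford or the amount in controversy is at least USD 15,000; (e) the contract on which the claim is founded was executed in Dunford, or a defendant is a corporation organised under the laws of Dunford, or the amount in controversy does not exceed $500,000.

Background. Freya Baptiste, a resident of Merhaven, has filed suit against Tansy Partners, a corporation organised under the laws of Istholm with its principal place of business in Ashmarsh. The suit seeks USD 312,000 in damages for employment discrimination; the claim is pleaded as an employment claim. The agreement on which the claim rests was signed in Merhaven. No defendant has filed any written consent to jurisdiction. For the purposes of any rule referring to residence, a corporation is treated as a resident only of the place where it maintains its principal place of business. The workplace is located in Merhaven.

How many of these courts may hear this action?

2

The Circuit Court of Merhaven:
  (a) The operative events occurred in Merhaven. Satisfied.
  (b) The amount in controversy is USD 312,000, which meets the USD 15,000 floor. Satisfied.
  (c) The claim is an employment claim, not a consumer claim. Satisfied.
  (d) Freya Baptiste resides in Merhaven. Met.
  (e) The claim is an employment claim, not a consumer claim; the corporate defendant(s) are organised in Istholm, not Merhaven — no alternative holds. But the operative events occurred in Merhaven, and the 'unless' clause therefore excuses the requirement. Condition met.
  → The court has jurisdiction.
The Dunford Regional Court:
  (a) The plaintiff resides in Merhaven, which is not Dunford, which satisfies one of the alternatives. Met.
  (b) The amount in controversy is USD 312,000, which meets the USD 25,000 floor. Met.
  (c) The plaintiff resides in Merhaven, so this disjunct is met. Satisfied.
  (d) The amount in controversy is $312,000, which meets the 15,000 dollars floor — that alternative is enough. Condition met.
  (e) The amount in controversy is 312,000 dollars, within the USD 500,000 ceiling, so this disjunct is met. Satisfied.
  → Every requirement is satisfied — jurisdiction.
Courts with jurisdiction: the Circuit Court of Merhaven, the Dunford Regional Court — 2 in total.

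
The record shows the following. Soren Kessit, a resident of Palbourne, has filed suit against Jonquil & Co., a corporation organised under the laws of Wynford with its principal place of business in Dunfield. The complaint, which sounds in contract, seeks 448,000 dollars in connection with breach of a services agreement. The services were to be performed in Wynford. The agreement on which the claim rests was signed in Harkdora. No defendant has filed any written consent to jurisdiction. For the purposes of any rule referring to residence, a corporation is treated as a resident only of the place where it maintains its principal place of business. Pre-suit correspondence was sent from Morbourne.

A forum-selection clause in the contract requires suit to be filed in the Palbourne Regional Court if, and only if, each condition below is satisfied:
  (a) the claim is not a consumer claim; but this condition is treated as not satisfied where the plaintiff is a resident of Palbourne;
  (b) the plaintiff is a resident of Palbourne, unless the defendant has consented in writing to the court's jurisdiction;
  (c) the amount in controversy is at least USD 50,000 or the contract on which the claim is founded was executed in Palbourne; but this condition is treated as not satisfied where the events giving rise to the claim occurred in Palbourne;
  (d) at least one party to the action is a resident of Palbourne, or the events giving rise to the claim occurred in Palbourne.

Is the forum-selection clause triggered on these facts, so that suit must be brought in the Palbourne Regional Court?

No

The Palbourne Regional Court:
  (a) The claim is a contract claim, not a consumer claim. However, the plaintiff resides in Palbourne, which falls within the stated exception and so defeats the condition. Condition not met.
  (b) The plaintiff resides in Palbourne. Met.
  (c) The amount in controversy is USD 448,000, which meets the USD 50,000 floor — that alternative is enough. The exception is not triggered, since the operative events occurred in Wynford, not Palbourne. Satisfied.
  (d) Soren Kessit resides in Palbourne, which satisfies one of the alternatives. Satisfied.
  → The clause does not apply.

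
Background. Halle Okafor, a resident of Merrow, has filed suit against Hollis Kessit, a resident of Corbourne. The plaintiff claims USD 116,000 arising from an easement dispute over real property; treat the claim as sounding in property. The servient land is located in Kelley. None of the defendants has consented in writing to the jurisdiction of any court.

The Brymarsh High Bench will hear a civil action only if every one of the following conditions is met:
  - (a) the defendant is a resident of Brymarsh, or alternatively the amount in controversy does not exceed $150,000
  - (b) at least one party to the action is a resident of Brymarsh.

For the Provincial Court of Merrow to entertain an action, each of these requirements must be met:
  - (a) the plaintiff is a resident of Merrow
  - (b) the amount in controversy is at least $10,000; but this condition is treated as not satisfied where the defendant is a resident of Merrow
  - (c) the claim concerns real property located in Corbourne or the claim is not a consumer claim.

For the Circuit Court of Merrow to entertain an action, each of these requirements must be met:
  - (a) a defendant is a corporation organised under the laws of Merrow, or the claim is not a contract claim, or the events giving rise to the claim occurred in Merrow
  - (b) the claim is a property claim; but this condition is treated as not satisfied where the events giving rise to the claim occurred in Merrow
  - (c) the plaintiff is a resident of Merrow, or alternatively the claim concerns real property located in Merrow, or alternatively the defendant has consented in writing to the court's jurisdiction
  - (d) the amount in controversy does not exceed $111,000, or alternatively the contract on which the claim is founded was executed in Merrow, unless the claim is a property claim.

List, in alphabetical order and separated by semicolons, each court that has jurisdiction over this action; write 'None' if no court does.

The Brymarsh High Bench:
  (a) The amount in controversy is 116,000 dollars, within the 150,000 dollars ceiling, which satisfies one of the alternatives. Condition met.
  (b) No party resides in Brymarsh. Fails.
  → Not every requirement is met — no jurisdiction.
The Provincial Court of Merrow:
  (a) The plaintiff resides in Merrow. Condition met.
  (b) The amount in controversy is USD 116,000, which meets the 10,000 dollars floor. The carve-out does not apply: the defendant resides in Corbourne, not Merrow. Satisfied.
  (c) The claim is a property claim, not a consumer claim — that alternative is enough. Met.
  → The court has jurisdiction.
The Circuit Court of Merrow:
  (a) The claim is a property claim, not a contract claim, so this disjunct is met. Satisfied.
  (b) The claim is a property claim. And the carve-out is inapplicable — the operative events occurred in Kelley, not Merrow. Satisfied.
  (c) The plaintiff resides in Merrow, so this disjunct is met. Satisfied.
  (d) The amount in controversy is USD 116,000, above the 111,000 dollars ceiling; no contract (and hence no place of execution) is alleged — none of the alternatives is met. The proviso rescues it, though: the claim is a property claim. Met.
  → Every requirement is satisfied — jurisdiction.

the Circuit Court of Merrow; the Provincial Court of Merrow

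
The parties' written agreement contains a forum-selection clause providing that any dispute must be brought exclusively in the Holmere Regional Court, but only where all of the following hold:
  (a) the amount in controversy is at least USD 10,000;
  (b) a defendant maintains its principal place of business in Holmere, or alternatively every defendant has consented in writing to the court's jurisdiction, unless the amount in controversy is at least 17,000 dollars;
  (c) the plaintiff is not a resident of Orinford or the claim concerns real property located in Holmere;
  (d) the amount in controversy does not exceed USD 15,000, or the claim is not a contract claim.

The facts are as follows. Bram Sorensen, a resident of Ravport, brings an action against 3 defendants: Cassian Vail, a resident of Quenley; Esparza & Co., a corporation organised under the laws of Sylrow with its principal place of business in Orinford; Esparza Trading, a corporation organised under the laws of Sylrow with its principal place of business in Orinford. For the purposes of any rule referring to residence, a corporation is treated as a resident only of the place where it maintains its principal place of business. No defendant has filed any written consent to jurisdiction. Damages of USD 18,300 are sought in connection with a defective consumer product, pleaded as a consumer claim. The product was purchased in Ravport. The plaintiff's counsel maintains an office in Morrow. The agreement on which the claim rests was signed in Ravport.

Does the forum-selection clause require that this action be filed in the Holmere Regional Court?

The Holmere Regional Court:
  (a) The amount in controversy is $18,300, which meets the 10,000 dollars floor. Met.
  (b) The corporate defendant(s) have their principal place of business in Orinford, not Holmere; no such written consent has been filed — every alternative fails. However, the amount in controversy is 18,300 dollars, which meets the USD 17,000 floor, so the 'unless' proviso supplies this condition. Satisfied.
  (c) The plaintiff resides in Ravport, which is not Orinford, which satisfies one of the alternatives. Condition met.
  (d) The claim is a consumer claim, not a contract claim — that alternative is enough. Met.
  → Forum clause is triggered.

Yes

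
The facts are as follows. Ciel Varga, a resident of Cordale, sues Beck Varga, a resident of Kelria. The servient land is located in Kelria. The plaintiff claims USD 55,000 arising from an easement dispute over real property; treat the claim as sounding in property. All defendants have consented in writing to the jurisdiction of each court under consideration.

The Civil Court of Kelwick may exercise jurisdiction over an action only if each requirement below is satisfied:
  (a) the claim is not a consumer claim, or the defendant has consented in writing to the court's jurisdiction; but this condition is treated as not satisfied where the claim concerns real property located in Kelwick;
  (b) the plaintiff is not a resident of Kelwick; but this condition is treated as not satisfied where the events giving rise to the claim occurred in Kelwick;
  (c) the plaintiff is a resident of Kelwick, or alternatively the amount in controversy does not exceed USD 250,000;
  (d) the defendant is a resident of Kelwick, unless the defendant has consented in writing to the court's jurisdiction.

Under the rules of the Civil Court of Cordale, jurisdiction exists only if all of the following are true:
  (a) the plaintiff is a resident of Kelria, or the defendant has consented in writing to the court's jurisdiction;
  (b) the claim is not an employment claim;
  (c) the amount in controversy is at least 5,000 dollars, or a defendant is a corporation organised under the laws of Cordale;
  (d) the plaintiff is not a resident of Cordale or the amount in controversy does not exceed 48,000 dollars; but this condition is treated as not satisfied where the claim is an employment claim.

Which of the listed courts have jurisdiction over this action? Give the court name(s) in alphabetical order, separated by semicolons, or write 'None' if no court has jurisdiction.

the Civil Court of Kelwick

The Civil Court of Kelwick:
  (a) The claim is a property claim, not a consumer claim, so this disjunct is met. The carve-out does not apply: the property lies in Kelria, not Kelwick. Met.
  (b) The plaintiff resides in Cordale, which is not Kelwick. And the carve-out is inapplicable — the operative events occurred in Kelria, not Kelwick. Condition met.
  (c) The amount in controversy is $55,000, within the USD 250,000 ceiling, so this disjunct is met. Met.
  (d) The defendant resides in Kelria, not Kelwick. The proviso rescues it, though: every defendant has filed written consent. Met.
  → Every requirement is satisfied — jurisdiction.
The Civil Court of Cordale:
  (a) Every defendant has filed written consent — that alternative is enough. Condition met.
  (b) The claim is a property claim, not an employment claim. Satisfied.
  (c) The amount in controversy is 55,000 dollars, which meets the 5,000 dollars floor, so one alternative holds. Condition met.
  (d) The plaintiff resides in Cordale; the amount in controversy is USD 55,000, above the USD 48,000 ceiling — no alternative holds. Not met.
  → Not every requirement is met — no jurisdiction.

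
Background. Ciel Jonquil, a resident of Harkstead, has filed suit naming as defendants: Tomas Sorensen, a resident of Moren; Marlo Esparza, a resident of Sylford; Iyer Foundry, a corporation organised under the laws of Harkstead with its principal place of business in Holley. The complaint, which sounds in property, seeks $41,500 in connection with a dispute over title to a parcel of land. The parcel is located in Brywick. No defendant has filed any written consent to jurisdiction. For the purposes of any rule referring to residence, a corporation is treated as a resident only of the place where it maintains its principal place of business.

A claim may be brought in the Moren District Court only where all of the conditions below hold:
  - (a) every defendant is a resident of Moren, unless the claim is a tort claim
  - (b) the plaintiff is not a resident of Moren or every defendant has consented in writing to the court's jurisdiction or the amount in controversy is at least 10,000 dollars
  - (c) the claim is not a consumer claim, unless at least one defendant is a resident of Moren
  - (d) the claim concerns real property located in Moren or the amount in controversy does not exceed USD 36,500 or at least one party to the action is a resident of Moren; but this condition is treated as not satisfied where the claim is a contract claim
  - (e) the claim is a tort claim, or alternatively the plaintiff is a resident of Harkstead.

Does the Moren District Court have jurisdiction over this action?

The Moren District Court:
  (a) The defendants reside as follows — Tomas Sorensen in Moren, Marlo Esparza in Sylford, Iyer Foundry in Holley — not all in Moren. Nor does the 'unless' clause help: the claim is a property claim, not a tort claim. Fails.
  (b) The plaintiff resides in Harkstead, which is not Moren, which satisfies one of the alternatives. Met.
  (c) The claim is a property claim, not a consumer claim. Satisfied.
  (d) Tomas Sorensen resides in Moren — that alternative is enough. The exception is not triggered, since the claim is a property claim, not a contract claim. Condition met.
  (e) The plaintiff resides in Harkstead, so one alternative holds. Met.
  → No jurisdiction.

No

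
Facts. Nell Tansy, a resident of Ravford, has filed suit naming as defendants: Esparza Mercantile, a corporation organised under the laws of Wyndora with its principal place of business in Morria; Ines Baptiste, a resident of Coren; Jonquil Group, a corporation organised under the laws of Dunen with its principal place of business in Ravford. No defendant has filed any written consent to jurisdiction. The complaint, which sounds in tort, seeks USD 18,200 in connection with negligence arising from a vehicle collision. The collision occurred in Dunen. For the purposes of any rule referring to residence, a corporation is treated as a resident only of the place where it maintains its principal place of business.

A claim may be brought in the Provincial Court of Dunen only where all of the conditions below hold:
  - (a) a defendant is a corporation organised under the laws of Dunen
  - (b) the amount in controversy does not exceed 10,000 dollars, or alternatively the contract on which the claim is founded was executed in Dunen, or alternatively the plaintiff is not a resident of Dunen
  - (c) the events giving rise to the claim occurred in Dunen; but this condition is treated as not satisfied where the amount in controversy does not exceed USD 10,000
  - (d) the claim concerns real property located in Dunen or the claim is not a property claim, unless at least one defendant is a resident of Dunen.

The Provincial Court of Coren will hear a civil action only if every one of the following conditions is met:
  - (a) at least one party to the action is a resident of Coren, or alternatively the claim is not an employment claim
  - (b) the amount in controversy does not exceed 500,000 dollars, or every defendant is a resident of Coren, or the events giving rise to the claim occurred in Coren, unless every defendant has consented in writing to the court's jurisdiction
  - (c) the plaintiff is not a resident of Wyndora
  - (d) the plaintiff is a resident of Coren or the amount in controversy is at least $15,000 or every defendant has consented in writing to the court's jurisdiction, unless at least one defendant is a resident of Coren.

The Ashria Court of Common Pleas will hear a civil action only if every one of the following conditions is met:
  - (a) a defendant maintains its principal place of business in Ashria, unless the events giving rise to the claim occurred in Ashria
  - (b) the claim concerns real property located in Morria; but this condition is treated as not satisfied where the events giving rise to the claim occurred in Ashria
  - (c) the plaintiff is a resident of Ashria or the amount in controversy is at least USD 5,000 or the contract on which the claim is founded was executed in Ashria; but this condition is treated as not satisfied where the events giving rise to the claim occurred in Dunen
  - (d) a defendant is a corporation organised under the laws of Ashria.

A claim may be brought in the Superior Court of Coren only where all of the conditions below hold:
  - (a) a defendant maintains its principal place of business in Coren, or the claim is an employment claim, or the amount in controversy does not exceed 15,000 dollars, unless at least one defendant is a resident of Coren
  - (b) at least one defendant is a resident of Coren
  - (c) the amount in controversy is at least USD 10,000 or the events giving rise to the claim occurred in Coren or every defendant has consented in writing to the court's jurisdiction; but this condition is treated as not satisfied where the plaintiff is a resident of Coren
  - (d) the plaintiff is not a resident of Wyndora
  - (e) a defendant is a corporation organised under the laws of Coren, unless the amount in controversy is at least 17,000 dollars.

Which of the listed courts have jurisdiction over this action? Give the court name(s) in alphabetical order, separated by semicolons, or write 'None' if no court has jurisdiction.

the Provincial Court of Coren; the Provincial Court of Dunen; the Superior Court of Coren

The Provincial Court of Dunen:
  (a) Jonquil Group is organised under the laws of Dunen. Met.
  (b) The plaintiff resides in Ravford, which is not Dunen — that alternative is enough. Satisfied.
  (c) The operative events occurred in Dunen. The carve-out does not apply: the amount in controversy is USD 18,200, above the 10,000 dollars ceiling. Met.
  (d) The claim is a tort claim, not a property claim — that alternative is enough. Condition met.
  → Jurisdiction lies.
The Provincial Court of Coren:
  (a) Ines Baptiste resides in Coren, which satisfies one of the alternatives. Met.
  (b) The amount in controversy is $18,200, within the 500,000 dollars ceiling — that alternative is enough. Condition met.
  (c) The plaintiff resides in Ravford, which is not Wyndora. Met.
  (d) The amount in controversy is $18,200, which meets the 15,000 dollars floor, so this disjunct is met. Met.
  → Every requirement is satisfied — jurisdiction.
The Ashria Court of Common Pleas:
  (a) The corporate defendant(s) have their principal place of business in Morria, Ravford, not Ashria. Nor does the 'unless' clause help: the operative events occurred in Dunen, not Ashria. Not satisfied.
  (b) The claim does not concern real property. Not satisfied.
  (c) The amount in controversy is $18,200, which meets the USD 5,000 floor, so this disjunct is met. But the carve-out bites: the operative events occurred in Dunen. Condition not met.
  (d) The corporate defendant(s) are organised in Dunen, Wyndora, not Ashria. Not met.
  → The court lacks jurisdiction.
The Superior Court of Coren:
  (a) The corporate defendant(s) have their principal place of business in Morria, Ravford, not Coren; the claim is a tort claim, not an employment claim; the amount in controversy is USD 18,200, above the 15,000 dollars ceiling — no alternative holds. But Ines Baptiste resides in Coren, and the 'unless' clause therefore excuses the requirement. Satisfied.
  (b) Ines Baptiste resides in Coren. Condition met.
  (c) The amount in controversy is $18,200, which meets the USD 10,000 floor, which satisfies one of the alternatives. The exception is not triggered, since the plaintiff resides in Ravford, not Coren. Satisfied.
  (d) The plaintiff resides in Ravford, which is not Wyndora. Condition met.
  (e) The corporate defendant(s) are organised in Dunen, Wyndora, not Coren. But the amount in controversy is USD 18,200, which meets the $17,000 floor, and the 'unless' clause therefore excuses the requirement. Met.
  → All conditions met; jurisdiction exists.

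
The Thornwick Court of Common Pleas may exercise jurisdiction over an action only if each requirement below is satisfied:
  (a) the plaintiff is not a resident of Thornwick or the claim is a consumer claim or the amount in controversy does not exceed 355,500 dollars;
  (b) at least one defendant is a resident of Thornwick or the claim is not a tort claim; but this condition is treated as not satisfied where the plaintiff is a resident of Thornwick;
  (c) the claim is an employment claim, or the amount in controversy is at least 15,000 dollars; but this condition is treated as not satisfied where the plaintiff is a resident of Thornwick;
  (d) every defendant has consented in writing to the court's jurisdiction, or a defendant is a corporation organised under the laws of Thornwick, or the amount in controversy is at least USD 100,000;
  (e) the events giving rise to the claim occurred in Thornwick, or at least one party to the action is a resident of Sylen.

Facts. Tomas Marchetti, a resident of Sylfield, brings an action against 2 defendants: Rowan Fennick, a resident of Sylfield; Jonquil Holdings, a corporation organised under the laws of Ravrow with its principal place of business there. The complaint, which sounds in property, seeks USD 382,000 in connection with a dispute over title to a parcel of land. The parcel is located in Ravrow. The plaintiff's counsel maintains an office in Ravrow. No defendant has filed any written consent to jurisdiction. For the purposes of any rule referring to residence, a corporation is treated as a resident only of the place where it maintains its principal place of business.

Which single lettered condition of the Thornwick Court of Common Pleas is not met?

(e)

The Thornwick Court of Common Pleas:
  (a) The plaintiff resides in Sylfield, which is not Thornwick, so this disjunct is met. Met.
  (b) The claim is a property claim, not a tort claim — that alternative is enough. The exception is not triggered, since the plaintiff resides in Sylfield, not Thornwick. Satisfied.
  (c) The amount in controversy is USD 382,000, which meets the 15,000 dollars floor, which satisfies one of the alternatives. The carve-out does not apply: the plaintiff resides in Sylfield, not Thornwick. Met.
  (d) The amount in controversy is $382,000, which meets the USD 100,000 floor, which satisfies one of the alternatives. Met.
  (e) The operative events occurred in Ravrow, not Thornwick; no party resides in Sylen — none of the alternatives is met. Fails.
Only condition (e) fails.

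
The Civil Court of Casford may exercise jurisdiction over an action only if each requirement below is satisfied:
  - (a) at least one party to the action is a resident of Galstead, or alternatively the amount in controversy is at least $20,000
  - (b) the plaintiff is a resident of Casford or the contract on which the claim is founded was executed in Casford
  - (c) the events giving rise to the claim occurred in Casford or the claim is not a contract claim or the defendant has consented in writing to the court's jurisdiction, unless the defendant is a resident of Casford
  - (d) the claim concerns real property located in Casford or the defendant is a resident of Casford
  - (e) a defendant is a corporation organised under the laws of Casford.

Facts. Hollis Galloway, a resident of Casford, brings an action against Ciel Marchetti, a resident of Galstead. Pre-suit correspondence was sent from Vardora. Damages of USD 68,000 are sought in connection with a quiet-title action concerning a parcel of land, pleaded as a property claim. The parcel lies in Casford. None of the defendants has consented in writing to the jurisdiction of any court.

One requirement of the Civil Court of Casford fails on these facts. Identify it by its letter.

(e)

The Civil Court of Casford:
  (a) Ciel Marchetti resides in Galstead, so one alternative holds. Met.
  (b) The plaintiff resides in Casford, which satisfies one of the alternatives. Met.
  (c) The operative events occurred in Casford, so this disjunct is met. Condition met.
  (d) The property lies in Casford, which satisfies one of the alternatives. Met.
  (e) No defendant is a corporation. Condition not met.
Only condition (e) fails.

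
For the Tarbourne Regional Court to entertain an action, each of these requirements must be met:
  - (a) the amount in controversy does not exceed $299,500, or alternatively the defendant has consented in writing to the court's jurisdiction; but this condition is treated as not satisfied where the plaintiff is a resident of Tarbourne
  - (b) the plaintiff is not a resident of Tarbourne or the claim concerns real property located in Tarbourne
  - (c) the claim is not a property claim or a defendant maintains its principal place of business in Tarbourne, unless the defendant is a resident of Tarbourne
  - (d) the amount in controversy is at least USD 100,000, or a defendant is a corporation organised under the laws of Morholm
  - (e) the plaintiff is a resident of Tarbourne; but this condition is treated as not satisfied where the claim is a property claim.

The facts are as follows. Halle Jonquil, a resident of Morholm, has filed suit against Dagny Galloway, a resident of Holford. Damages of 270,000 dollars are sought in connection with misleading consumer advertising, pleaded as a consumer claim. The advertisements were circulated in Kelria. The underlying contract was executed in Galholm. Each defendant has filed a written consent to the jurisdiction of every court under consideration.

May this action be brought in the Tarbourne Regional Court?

The Tarbourne Regional Court:
  (a) The amount in controversy is USD 270,000, within the $299,500 ceiling — that alternative is enough. The exception is not triggered, since the plaintiff resides in Morholm, not Tarbourne. Met.
  (b) The plaintiff resides in Morholm, which is not Tarbourne, which satisfies one of the alternatives. Met.
  (c) The claim is a consumer claim, not a property claim — that alternative is enough. Condition met.
  (d) The amount in controversy is 270,000 dollars, which meets the $100,000 floor, so this disjunct is met. Satisfied.
  (e) The plaintiff resides in Morholm, not Tarbourne. Fails.
  → Not every requirement is met — no jurisdiction.

No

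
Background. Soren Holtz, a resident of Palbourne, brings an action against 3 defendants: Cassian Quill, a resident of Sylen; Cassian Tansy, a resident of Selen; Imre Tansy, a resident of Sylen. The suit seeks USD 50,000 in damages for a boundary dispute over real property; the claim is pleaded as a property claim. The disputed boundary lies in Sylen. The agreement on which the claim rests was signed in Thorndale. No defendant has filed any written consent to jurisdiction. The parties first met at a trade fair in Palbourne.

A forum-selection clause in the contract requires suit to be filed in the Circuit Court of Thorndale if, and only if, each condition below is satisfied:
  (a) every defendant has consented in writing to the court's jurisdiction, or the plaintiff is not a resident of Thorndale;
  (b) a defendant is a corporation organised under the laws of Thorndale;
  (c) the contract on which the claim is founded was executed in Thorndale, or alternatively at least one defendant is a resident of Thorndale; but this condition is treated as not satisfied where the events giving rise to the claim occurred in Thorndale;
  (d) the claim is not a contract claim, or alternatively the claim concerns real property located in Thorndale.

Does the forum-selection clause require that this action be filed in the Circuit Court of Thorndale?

The Circuit Court of Thorndale:
  (a) The plaintiff resides in Palbourne, which is not Thorndale — that alternative is enough. Satisfied.
  (b) No defendant is a corporation. Fails.
  (c) The contract was executed in Thorndale, so one alternative holds. The exception is not triggered, since the operative events occurred in Sylen, not Thorndale. Satisfied.
  (d) The claim is a property claim, not a contract claim, so one alternative holds. Condition met.
  → Forum clause is not triggered.

No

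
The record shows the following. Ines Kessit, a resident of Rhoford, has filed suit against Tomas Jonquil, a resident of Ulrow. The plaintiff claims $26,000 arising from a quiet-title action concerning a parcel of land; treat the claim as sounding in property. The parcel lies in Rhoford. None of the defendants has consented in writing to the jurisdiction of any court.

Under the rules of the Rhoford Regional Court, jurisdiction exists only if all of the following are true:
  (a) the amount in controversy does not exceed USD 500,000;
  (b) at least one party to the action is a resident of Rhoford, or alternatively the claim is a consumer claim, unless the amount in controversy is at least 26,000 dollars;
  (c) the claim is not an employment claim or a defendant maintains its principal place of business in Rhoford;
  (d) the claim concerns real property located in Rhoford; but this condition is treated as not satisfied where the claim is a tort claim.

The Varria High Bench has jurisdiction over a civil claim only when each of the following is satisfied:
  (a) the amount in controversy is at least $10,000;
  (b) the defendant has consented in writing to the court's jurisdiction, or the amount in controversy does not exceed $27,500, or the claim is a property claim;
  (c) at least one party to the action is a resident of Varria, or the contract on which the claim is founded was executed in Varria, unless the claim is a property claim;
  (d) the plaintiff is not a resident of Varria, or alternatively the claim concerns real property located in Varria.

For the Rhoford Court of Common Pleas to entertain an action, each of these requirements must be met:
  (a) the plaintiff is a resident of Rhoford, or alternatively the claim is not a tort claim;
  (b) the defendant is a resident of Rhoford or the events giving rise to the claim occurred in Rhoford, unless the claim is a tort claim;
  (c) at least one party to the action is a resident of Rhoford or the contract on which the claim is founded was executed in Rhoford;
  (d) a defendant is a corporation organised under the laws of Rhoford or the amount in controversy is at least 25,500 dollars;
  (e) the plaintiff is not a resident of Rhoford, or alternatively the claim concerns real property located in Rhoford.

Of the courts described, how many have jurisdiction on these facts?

The Rhoford Regional Court:
  (a) The amount in controversy is 26,000 dollars, within the 500,000 dollars ceiling. Condition met.
  (b) Ines Kessit resides in Rhoford, which satisfies one of the alternatives. Satisfied.
  (c) The claim is a property claim, not an employment claim, which satisfies one of the alternatives. Met.
  (d) The property lies in Rhoford. The carve-out does not apply: the claim is a property claim, not a tort claim. Satisfied.
  → Every requirement is satisfied — jurisdiction.
The Varria High Bench:
  (a) The amount in controversy is USD 26,000, which meets the 10,000 dollars floor. Condition met.
  (b) The amount in controversy is $26,000, within the USD 27,500 ceiling — that alternative is enough. Met.
  (c) No party resides in Varria; no contract (and hence no place of execution) is alleged — every alternative fails. However, the claim is a property claim, so the 'unless' proviso supplies this condition. Condition met.
  (d) The plaintiff resides in Rhoford, which is not Varria, so one alternative holds. Satisfied.
  → Every requirement is satisfied — jurisdiction.
The Rhoford Court of Common Pleas:
  (a) The plaintiff resides in Rhoford, so this disjunct is met. Satisfied.
  (b) The operative events occurred in Rhoford, so one alternative holds. Satisfied.
  (c) Ines Kessit resides in Rhoford, so this disjunct is met. Met.
  (d) The amount in controversy is 26,000 dollars, which meets the USD 25,500 floor, so one alternative holds. Condition met.
  (e) The property lies in Rhoford, which satisfies one of the alternatives. Met.
  → Every requirement is satisfied — jurisdiction.
Courts with jurisdiction: the Rhoford Regional Court, the Varria High Bench, the Rhoford Court of Common Pleas — 3 in total.

3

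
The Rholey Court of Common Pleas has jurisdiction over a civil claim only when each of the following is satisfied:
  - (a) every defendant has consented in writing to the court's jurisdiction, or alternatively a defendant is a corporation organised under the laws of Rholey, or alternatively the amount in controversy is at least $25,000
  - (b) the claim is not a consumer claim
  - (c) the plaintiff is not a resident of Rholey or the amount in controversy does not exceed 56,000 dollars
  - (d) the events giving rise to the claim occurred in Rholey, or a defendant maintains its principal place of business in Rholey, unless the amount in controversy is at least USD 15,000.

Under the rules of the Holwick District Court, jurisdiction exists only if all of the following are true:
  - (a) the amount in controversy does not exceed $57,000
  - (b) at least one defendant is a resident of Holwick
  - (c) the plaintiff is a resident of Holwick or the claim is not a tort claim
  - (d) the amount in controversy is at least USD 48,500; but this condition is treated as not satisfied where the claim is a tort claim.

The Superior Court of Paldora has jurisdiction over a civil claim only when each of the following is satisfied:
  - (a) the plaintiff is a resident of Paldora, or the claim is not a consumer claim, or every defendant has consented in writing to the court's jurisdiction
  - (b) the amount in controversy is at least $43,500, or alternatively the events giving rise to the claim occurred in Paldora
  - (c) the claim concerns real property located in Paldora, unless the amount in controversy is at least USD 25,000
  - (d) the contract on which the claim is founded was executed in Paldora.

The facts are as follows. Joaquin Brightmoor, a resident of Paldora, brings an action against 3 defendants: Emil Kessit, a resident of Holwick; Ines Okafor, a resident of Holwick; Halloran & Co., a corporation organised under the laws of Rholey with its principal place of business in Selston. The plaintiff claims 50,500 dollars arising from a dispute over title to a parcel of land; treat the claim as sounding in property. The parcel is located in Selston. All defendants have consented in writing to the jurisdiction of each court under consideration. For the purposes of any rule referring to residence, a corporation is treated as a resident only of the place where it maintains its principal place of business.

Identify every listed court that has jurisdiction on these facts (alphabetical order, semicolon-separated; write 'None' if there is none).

The Rholey Court of Common Pleas:
  (a) Every defendant has filed written consent, which satisfies one of the alternatives. Condition met.
  (b) The claim is a property claim, not a consumer claim. Condition met.
  (c) The plaintiff resides in Paldora, which is not Rholey, which satisfies one of the alternatives. Met.
  (d) The operative events occurred in Selston, not Rholey; the corporate defendant(s) have their principal place of business in Selston, not Rholey — none of the alternatives is met. However, the amount in controversy is $50,500, which meets the USD 15,000 floor, so the 'unless' proviso supplies this condition. Condition met.
  → Jurisdiction lies.
The Holwick District Court:
  (a) The amount in controversy is $50,500, within the USD 57,000 ceiling. Satisfied.
  (b) Emil Kessit resides in Holwick. Met.
  (c) The claim is a property claim, not a tort claim, so this disjunct is met. Met.
  (d) The amount in controversy is USD 50,500, which meets the $48,500 floor. And the carve-out is inapplicable — the claim is a property claim, not a tort claim. Met.
  → All conditions met; jurisdiction exists.
The Superior Court of Paldora:
  (a) The plaintiff resides in Paldora, which satisfies one of the alternatives. Met.
  (b) The amount in controversy is 50,500 dollars, which meets the 43,500 dollars floor, so one alternative holds. Satisfied.
  (c) The property lies in Selston, not Paldora. However, the amount in controversy is $50,500, which meets the USD 25,000 floor, so the 'unless' proviso supplies this condition. Satisfied.
  (d) No contract (and hence no place of execution) is alleged. Condition not met.
  → At least one condition fails; no jurisdiction.

the Holwick District Court; the Rholey Court of Common Pleas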